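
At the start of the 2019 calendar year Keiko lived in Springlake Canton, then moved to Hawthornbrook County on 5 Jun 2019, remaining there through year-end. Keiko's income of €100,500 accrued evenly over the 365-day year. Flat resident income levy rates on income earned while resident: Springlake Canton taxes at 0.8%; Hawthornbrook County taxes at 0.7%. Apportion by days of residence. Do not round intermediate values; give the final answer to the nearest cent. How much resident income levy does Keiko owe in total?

Springlake Canton, 1 Jan – 4 Jun 2019: 155 days → €100,500 × 0.8% × 155/365 = €341.4247
Hawthornbrook County, 5 Jun – 31 Dec 2019: 210 days → €100,500 × 0.7% × 210/365 = €404.7534
Total = €746.1781

€746.18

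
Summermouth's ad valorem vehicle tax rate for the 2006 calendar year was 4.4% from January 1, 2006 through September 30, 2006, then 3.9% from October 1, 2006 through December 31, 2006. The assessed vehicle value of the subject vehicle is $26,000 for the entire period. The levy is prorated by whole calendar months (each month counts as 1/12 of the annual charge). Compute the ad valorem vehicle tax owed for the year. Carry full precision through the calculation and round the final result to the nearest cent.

January 1 – September 30, 2006: 9 months at 4.4% → $26,000 × 4.4% × 9/12 = $858.0000
October 1 – December 31, 2006: 3 months at 3.9% → $26,000 × 3.9% × 3/12 = $253.5000
Total = $1,111.5000

$1,111.50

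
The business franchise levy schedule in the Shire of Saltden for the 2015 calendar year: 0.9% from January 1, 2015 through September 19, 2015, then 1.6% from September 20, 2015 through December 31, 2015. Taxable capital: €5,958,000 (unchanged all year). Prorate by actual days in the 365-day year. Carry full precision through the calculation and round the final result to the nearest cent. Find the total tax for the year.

January 1 – September 19, 2015: 262 days at 0.9% → €5,958,000 × 0.9% × 262/365 = €38,490.3123
September 20 – December 31, 2015: 103 days at 1.6% → €5,958,000 × 1.6% × 103/365 = €26,900.7781
Total = €65,391.0904

€65,391.09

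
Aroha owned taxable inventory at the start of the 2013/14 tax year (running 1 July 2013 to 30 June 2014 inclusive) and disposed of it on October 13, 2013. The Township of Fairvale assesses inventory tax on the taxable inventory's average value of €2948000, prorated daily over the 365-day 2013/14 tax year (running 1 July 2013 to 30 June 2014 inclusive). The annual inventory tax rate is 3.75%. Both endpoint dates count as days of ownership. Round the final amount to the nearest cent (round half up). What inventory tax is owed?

€31802.05

Days held (July 1 – October 13, 2013): 105 out of 365
Tax = €2948000 × 3.75% × 105/365 = €31802.0548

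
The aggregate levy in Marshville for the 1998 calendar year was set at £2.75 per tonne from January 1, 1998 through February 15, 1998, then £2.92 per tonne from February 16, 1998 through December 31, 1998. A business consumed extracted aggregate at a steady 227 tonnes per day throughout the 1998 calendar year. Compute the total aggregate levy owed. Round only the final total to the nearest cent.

£240,161.46

January 1 – February 15, 1998: 46 days × 227 tonnes/day = 10,442 tonnes at £2.75/tonne → £28,715.50
February 16 – December 31, 1998: 319 days × 227 tonnes/day = 72,413 tonnes at £2.92/tonne → £211,445.96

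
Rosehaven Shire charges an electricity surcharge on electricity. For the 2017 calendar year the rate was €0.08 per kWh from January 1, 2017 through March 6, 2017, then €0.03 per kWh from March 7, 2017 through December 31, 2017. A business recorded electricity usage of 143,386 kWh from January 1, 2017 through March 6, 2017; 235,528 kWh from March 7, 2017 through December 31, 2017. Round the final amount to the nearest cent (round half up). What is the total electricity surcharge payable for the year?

€18,536.72

January 1 – March 6, 2017: 143,386 kWh at €0.08/kWh → €11,470.88
March 7 – December 31, 2017: 235,528 kWh at €0.03/kWh → €7,065.84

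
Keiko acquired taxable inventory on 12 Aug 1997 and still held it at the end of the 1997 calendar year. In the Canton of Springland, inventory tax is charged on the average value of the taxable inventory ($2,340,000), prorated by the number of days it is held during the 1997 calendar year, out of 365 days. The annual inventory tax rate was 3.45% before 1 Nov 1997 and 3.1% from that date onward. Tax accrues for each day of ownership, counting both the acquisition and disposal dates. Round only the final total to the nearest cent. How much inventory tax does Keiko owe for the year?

12 Aug – 31 Oct 1997: 81 days at 3.45% → $2,340,000 × 3.45% × 81/365 = $17,915.4247
1 Nov – 31 Dec 1997: 61 days at 3.1% → $2,340,000 × 3.1% × 61/365 = $12,123.1233
Total = $30,038.5479

$30,038.55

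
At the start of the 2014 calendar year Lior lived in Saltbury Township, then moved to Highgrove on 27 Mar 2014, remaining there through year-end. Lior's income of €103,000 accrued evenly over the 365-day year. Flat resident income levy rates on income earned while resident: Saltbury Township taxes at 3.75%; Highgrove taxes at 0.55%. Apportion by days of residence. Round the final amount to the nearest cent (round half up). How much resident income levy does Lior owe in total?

Saltbury Township, 1 Jan – 26 Mar 2014: 85 days → €103,000 × 3.75% × 85/365 = €899.4863
Highgrove, 27 Mar – 31 Dec 2014: 280 days → €103,000 × 0.55% × 280/365 = €434.5753
Total = €1,334.0616

€1,334.06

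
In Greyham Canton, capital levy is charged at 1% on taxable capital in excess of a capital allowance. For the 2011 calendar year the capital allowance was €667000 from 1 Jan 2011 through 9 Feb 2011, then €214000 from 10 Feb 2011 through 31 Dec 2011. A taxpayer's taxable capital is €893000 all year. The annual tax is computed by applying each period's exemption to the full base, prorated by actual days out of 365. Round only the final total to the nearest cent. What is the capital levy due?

€6293.56

1 Jan – 9 Feb 2011: 40 days, exemption €667000 → (€893000 − €667000) × 1% × 40/365 = €247.6712
10 Feb – 31 Dec 2011: 325 days, exemption €214000 → (€893000 − €214000) × 1% × 325/365 = €6045.8904
Total = €6293.5616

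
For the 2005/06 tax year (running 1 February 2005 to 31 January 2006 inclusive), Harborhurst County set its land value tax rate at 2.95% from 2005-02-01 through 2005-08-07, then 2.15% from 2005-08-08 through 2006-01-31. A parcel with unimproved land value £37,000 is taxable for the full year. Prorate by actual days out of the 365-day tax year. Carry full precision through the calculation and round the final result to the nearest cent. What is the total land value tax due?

£947.96

2005-02-01 to 2005-08-07: 188 days at 2.95% → £37,000 × 2.95% × 188/365 = £562.1973
2005-08-08 to 2006-01-31: 177 days at 2.15% → £37,000 × 2.15% × 177/365 = £385.7630
Total = £947.9603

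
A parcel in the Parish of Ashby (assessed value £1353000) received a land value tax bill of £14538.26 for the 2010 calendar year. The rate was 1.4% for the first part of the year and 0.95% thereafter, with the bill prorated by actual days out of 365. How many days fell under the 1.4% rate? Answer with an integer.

101 days

Let d = days at the first rate; then 365 − d days at the second rate.
£1353000 × [1.4%·d + 0.95%·(365−d)] / 365 = £14538.26
Solving gives d = 101, so the new rate took effect on 12 April 2010.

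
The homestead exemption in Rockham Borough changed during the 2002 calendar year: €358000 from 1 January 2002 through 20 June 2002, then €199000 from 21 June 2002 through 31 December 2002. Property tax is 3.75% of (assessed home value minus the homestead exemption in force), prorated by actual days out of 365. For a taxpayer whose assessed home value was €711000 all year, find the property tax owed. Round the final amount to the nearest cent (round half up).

€16406.61

1 January – 20 June 2002: 171 days, exemption €358000 → (€711000 − €358000) × 3.75% × 171/365 = €6201.6781
21 June – 31 December 2002: 194 days, exemption €199000 → (€711000 − €199000) × 3.75% × 194/365 = €10204.9315
Total = €16406.6096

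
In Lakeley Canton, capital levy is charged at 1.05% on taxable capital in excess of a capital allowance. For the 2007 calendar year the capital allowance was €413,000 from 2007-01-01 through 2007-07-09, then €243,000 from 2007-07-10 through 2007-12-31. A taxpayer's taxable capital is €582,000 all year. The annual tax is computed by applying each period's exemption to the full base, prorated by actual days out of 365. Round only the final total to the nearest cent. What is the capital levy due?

2007-01-01 to 2007-07-09: 190 days, exemption €413,000 → (€582,000 − €413,000) × 1.05% × 190/365 = €923.7123
2007-07-10 to 2007-12-31: 175 days, exemption €243,000 → (€582,000 − €243,000) × 1.05% × 175/365 = €1,706.6096
Total = €2,630.3219

€2,630.32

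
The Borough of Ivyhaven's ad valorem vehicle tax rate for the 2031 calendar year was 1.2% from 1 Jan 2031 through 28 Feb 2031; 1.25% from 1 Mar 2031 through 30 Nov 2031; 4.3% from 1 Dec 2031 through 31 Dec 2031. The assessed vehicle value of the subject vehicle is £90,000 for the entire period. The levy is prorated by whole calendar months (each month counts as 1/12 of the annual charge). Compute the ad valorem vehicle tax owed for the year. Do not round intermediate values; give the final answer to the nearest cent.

£1,346.25

1 Jan – 28 Feb 2031: 2 months at 1.2% → £90,000 × 1.2% × 2/12 = £180.0000
1 Mar – 30 Nov 2031: 9 months at 1.25% → £90,000 × 1.25% × 9/12 = £843.7500
1 Dec – 31 Dec 2031: 1 month at 4.3% → £90,000 × 4.3% × 1/12 = £322.5000
Total = £1,346.2500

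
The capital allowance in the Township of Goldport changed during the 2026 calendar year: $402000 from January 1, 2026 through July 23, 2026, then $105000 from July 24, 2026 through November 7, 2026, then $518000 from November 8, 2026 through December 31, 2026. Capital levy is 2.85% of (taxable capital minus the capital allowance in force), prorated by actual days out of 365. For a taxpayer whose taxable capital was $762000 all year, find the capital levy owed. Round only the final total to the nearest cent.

$12252.27

January 1 – July 23, 2026: 204 days, exemption $402000 → ($762000 − $402000) × 2.85% × 204/365 = $5734.3562
July 24 – November 7, 2026: 107 days, exemption $105000 → ($762000 − $105000) × 2.85% × 107/365 = $5489.1000
November 8 – December 31, 2026: 54 days, exemption $518000 → ($762000 − $518000) × 2.85% × 54/365 = $1028.8110
Total = $12252.2671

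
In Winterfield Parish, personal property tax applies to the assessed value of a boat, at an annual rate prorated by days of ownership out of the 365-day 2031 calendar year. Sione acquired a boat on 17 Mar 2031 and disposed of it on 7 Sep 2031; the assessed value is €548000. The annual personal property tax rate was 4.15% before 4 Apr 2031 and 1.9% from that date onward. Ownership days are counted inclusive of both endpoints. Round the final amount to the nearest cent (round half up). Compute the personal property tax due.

€5600.11

17 Mar – 3 Apr 2031: 18 days at 4.15% → €548000 × 4.15% × 18/365 = €1121.5233
4 Apr – 7 Sep 2031: 157 days at 1.9% → €548000 × 1.9% × 157/365 = €4478.5863
Total = €5600.1096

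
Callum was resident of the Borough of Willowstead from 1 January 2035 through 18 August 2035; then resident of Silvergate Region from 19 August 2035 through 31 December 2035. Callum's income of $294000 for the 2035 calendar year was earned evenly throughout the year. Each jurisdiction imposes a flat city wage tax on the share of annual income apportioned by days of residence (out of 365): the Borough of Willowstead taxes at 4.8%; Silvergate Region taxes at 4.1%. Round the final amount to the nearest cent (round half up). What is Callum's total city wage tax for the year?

$13350.82

The Borough of Willowstead, 1 January – 18 August 2035: 230 days → $294000 × 4.8% × 230/365 = $8892.4932
Silvergate Region, 19 August – 31 December 2035: 135 days → $294000 × 4.1% × 135/365 = $4458.3288
Total = $13350.8219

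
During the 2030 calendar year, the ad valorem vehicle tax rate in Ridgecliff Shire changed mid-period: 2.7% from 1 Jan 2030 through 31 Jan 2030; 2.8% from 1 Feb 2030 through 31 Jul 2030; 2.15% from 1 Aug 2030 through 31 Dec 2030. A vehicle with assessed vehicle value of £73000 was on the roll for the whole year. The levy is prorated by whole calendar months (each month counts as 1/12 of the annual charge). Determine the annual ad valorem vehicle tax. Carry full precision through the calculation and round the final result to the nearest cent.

£1840.21

1 Jan – 31 Jan 2030: 1 month at 2.7% → £73000 × 2.7% × 1/12 = £164.2500
1 Feb – 31 Jul 2030: 6 months at 2.8% → £73000 × 2.8% × 6/12 = £1022.0000
1 Aug – 31 Dec 2030: 5 months at 2.15% → £73000 × 2.15% × 5/12 = £653.9583
Total = £1840.2083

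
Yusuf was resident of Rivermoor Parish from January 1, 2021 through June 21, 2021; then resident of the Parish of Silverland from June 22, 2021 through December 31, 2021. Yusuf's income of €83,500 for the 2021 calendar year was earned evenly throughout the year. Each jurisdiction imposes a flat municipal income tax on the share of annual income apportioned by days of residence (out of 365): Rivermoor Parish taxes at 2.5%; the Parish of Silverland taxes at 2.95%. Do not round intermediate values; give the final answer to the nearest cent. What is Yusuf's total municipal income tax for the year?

Rivermoor Parish, January 1 – June 21, 2021: 172 days → €83,500 × 2.5% × 172/365 = €983.6986
The Parish of Silverland, June 22 – December 31, 2021: 193 days → €83,500 × 2.95% × 193/365 = €1,302.4856
Total = €2,286.1842

€2,286.18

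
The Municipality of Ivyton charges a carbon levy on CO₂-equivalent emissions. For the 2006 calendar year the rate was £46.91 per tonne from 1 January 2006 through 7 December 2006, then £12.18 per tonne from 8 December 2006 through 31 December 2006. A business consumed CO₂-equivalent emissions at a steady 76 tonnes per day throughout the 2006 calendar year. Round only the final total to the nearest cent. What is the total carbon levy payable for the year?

1 January – 7 December 2006: 341 days × 76 tonnes/day = 25,916 tonnes at £46.91/tonne → £1,215,719.56
8 December – 31 December 2006: 24 days × 76 tonnes/day = 1,824 tonnes at £12.18/tonne → £22,216.32

£1,237,935.88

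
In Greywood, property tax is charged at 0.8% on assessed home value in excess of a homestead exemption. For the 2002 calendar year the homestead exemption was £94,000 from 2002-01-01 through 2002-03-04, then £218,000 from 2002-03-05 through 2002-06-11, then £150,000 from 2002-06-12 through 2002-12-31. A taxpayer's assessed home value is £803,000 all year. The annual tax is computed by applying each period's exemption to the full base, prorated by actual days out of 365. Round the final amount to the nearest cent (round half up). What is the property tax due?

£5,153.78

2002-01-01 to 2002-03-04: 63 days, exemption £94,000 → (£803,000 − £94,000) × 0.8% × 63/365 = £979.0027
2002-03-05 to 2002-06-11: 99 days, exemption £218,000 → (£803,000 − £218,000) × 0.8% × 99/365 = £1,269.3699
2002-06-12 to 2002-12-31: 203 days, exemption £150,000 → (£803,000 − £150,000) × 0.8% × 203/365 = £2,905.4027
Total = £5,153.7753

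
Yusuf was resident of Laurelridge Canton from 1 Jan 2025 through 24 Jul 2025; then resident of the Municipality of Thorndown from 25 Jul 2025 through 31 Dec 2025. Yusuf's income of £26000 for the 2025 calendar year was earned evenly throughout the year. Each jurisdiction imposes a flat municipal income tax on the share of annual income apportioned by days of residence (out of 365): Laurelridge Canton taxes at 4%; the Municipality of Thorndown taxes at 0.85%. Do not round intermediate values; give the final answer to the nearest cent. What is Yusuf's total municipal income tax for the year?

£680.99

Laurelridge Canton, 1 Jan – 24 Jul 2025: 205 days → £26000 × 4% × 205/365 = £584.1096
The Municipality of Thorndown, 25 Jul – 31 Dec 2025: 160 days → £26000 × 0.85% × 160/365 = £96.8767
Total = £680.9863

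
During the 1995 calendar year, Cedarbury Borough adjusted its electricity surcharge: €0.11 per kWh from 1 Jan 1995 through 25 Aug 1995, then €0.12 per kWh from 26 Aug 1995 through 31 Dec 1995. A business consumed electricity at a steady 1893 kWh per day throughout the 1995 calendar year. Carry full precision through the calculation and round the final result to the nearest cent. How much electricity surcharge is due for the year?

€78426.99

1 Jan – 25 Aug 1995: 237 days × 1893 kWh/day = 448,641 kWh at €0.11/kWh → €49350.51
26 Aug – 31 Dec 1995: 128 days × 1893 kWh/day = 242,304 kWh at €0.12/kWh → €29076.48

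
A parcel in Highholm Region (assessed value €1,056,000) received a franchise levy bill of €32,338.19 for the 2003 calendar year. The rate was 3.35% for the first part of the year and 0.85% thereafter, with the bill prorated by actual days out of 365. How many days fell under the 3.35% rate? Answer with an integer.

323 days

Let d = days at the first rate; then 365 − d days at the second rate.
€1,056,000 × [3.35%·d + 0.85%·(365−d)] / 365 = €32,338.19
Solving gives d = 323, so the new rate took effect on 20 Nov 2003.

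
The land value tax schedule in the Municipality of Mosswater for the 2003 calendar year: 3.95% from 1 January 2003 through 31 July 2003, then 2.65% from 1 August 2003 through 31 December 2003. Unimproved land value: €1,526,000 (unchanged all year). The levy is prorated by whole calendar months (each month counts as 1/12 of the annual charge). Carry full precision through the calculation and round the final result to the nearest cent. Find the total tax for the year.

1 January – 31 July 2003: 7 months at 3.95% → €1,526,000 × 3.95% × 7/12 = €35,161.5833
1 August – 31 December 2003: 5 months at 2.65% → €1,526,000 × 2.65% × 5/12 = €16,849.5833
Total = €52,011.1667

€52,011.17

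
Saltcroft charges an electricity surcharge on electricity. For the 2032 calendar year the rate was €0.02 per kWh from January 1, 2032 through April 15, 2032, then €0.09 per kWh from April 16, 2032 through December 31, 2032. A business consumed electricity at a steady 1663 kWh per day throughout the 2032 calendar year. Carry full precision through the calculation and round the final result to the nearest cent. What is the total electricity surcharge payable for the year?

€42439.76

January 1 – April 15, 2032: 106 days × 1663 kWh/day = 176,278 kWh at €0.02/kWh → €3525.56
April 16 – December 31, 2032: 260 days × 1663 kWh/day = 432,380 kWh at €0.09/kWh → €38914.20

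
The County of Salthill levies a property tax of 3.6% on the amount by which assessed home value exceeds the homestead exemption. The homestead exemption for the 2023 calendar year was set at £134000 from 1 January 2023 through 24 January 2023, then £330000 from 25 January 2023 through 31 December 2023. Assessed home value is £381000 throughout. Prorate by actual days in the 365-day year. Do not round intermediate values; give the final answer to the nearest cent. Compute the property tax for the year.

1 January – 24 January 2023: 24 days, exemption £134000 → (£381000 − £134000) × 3.6% × 24/365 = £584.6795
25 January – 31 December 2023: 341 days, exemption £330000 → (£381000 − £330000) × 3.6% × 341/365 = £1715.2767
Total = £2299.9562

£2299.96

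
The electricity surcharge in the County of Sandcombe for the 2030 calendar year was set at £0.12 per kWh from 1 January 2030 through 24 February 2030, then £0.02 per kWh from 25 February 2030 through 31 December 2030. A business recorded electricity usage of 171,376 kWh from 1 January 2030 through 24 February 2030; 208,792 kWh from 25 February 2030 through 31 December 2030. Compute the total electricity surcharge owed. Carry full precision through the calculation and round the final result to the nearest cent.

1 January – 24 February 2030: 171,376 kWh at £0.12/kWh → £20,565.12
25 February – 31 December 2030: 208,792 kWh at £0.02/kWh → £4,175.84

£24,740.96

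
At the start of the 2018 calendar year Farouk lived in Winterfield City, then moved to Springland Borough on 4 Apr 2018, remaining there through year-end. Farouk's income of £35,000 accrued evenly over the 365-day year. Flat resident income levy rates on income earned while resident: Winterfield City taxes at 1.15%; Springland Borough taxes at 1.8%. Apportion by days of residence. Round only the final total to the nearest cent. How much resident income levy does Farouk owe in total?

Winterfield City, 1 Jan – 3 Apr 2018: 93 days → £35,000 × 1.15% × 93/365 = £102.5548
Springland Borough, 4 Apr – 31 Dec 2018: 272 days → £35,000 × 1.8% × 272/365 = £469.4795
Total = £572.0342

£572.03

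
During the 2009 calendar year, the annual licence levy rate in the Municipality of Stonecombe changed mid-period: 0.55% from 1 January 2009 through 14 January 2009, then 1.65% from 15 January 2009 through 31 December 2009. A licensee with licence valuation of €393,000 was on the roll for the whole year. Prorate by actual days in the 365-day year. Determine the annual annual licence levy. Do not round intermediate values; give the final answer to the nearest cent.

€6,318.69

1 January – 14 January 2009: 14 days at 0.55% → €393,000 × 0.55% × 14/365 = €82.9068
15 January – 31 December 2009: 351 days at 1.65% → €393,000 × 1.65% × 351/365 = €6,235.7795
Total = €6,318.6863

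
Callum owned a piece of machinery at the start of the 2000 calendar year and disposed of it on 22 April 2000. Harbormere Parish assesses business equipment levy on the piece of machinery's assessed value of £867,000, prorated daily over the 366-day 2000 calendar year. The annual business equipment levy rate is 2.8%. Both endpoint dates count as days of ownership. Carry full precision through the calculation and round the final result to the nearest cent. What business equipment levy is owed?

Days held (1 January – 22 April 2000): 113 out of 366
Tax = £867,000 × 2.8% × 113/366 = £7,495.0492

£7,495.05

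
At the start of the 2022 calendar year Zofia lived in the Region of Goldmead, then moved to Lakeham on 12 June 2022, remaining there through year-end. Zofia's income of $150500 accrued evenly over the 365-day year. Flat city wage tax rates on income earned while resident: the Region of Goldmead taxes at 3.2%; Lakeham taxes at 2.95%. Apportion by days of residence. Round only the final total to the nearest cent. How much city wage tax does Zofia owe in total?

$4606.74

The Region of Goldmead, 1 January – 11 June 2022: 162 days → $150500 × 3.2% × 162/365 = $2137.5123
Lakeham, 12 June – 31 December 2022: 203 days → $150500 × 2.95% × 203/365 = $2469.2308
Total = $4606.7432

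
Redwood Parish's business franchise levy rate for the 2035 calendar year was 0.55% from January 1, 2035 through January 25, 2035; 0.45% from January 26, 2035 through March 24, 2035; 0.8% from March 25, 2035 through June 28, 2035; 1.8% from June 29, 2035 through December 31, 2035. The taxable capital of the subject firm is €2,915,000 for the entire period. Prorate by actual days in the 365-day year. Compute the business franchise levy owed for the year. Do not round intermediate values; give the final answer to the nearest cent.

€36,054.16

January 1 – January 25, 2035: 25 days at 0.55% → €2,915,000 × 0.55% × 25/365 = €1,098.1164
January 26 – March 24, 2035: 58 days at 0.45% → €2,915,000 × 0.45% × 58/365 = €2,084.4247
March 25 – June 28, 2035: 96 days at 0.8% → €2,915,000 × 0.8% × 96/365 = €6,133.4795
June 29 – December 31, 2035: 186 days at 1.8% → €2,915,000 × 1.8% × 186/365 = €26,738.1370
Total = €36,054.1575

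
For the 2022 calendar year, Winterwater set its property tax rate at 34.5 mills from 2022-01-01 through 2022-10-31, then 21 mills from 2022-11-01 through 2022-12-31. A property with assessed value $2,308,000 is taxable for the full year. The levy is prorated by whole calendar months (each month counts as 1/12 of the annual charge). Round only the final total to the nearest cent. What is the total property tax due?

2022-01-01 to 2022-10-31: 10 months at 34.5 mills → $2,308,000 × 3.45% × 10/12 = $66,355.0000
2022-11-01 to 2022-12-31: 2 months at 21 mills → $2,308,000 × 2.1% × 2/12 = $8,078.0000
Total = $74,433.0000

$74,433.00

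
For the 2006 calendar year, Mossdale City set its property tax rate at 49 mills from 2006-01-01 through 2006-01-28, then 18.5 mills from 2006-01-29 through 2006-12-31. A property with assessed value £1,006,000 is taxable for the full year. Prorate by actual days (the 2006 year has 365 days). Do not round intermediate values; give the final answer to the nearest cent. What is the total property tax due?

£20,964.76

2006-01-01 to 2006-01-28: 28 days at 49 mills → £1,006,000 × 4.9% × 28/365 = £3,781.4575
2006-01-29 to 2006-12-31: 337 days at 18.5 mills → £1,006,000 × 1.85% × 337/365 = £17,183.3068
Total = £20,964.7644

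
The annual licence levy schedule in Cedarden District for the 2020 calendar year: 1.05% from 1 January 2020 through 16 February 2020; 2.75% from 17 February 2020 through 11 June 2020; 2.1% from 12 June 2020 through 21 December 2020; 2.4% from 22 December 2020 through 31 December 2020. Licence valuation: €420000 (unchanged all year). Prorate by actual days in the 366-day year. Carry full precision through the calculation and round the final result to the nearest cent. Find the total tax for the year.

1 January – 16 February 2020: 47 days at 1.05% → €420000 × 1.05% × 47/366 = €566.3115
17 February – 11 June 2020: 116 days at 2.75% → €420000 × 2.75% × 116/366 = €3660.6557
12 June – 21 December 2020: 193 days at 2.1% → €420000 × 2.1% × 193/366 = €4650.9836
22 December – 31 December 2020: 10 days at 2.4% → €420000 × 2.4% × 10/366 = €275.4098
Total = €9153.3607

€9153.36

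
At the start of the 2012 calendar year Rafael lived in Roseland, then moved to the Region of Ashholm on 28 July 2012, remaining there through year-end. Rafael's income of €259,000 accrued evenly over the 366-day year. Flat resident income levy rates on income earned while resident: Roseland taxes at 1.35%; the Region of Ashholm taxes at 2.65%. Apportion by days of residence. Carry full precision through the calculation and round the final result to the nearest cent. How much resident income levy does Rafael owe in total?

€4,940.81

Roseland, 1 January – 27 July 2012: 209 days → €259,000 × 1.35% × 209/366 = €1,996.6352
The Region of Ashholm, 28 July – 31 December 2012: 157 days → €259,000 × 2.65% × 157/366 = €2,944.1790
Total = €4,940.8142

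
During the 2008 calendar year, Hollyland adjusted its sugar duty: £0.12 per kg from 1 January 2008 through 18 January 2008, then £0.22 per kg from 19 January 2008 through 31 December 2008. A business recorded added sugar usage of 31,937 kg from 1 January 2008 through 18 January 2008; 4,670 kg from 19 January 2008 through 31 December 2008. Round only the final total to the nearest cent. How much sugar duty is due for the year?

1 January – 18 January 2008: 31,937 kg at £0.12/kg → £3832.44
19 January – 31 December 2008: 4,670 kg at £0.22/kg → £1027.40

£4859.84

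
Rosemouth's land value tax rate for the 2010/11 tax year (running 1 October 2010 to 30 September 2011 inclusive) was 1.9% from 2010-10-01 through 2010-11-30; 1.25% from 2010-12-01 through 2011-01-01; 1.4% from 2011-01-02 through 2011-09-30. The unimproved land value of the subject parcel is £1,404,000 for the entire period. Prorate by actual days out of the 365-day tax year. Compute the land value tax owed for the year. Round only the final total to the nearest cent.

£20,644.57

2010-10-01 to 2010-11-30: 61 days at 1.9% → £1,404,000 × 1.9% × 61/365 = £4,458.1808
2010-12-01 to 2011-01-01: 32 days at 1.25% → £1,404,000 × 1.25% × 32/365 = £1,538.6301
2011-01-02 to 2011-09-30: 272 days at 1.4% → £1,404,000 × 1.4% × 272/365 = £14,647.7589
Total = £20,644.5699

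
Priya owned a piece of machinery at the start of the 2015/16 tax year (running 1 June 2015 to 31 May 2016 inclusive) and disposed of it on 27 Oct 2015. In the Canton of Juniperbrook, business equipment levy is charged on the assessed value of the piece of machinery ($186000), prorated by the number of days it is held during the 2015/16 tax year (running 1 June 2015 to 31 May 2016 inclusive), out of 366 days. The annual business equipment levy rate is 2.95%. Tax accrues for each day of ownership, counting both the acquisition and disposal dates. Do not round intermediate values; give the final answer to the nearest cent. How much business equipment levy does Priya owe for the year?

Days held (1 Jun – 27 Oct 2015): 149 out of 366
Tax = $186000 × 2.95% × 149/366 = $2233.7787

$2233.78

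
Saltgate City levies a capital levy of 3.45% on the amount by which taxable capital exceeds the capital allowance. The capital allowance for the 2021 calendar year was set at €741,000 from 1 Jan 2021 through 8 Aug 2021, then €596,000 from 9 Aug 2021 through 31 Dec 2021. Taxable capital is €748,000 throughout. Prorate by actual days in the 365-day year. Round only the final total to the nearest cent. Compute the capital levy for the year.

€2,228.79

1 Jan – 8 Aug 2021: 220 days, exemption €741,000 → (€748,000 − €741,000) × 3.45% × 220/365 = €145.5616
9 Aug – 31 Dec 2021: 145 days, exemption €596,000 → (€748,000 − €596,000) × 3.45% × 145/365 = €2,083.2329
Total = €2,228.7945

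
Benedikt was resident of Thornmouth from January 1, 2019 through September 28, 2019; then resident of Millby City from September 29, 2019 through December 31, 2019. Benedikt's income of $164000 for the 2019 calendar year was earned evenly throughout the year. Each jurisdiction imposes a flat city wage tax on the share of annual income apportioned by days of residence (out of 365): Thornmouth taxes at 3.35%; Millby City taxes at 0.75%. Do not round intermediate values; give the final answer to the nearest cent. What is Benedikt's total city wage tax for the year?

$4395.87

Thornmouth, January 1 – September 28, 2019: 271 days → $164000 × 3.35% × 271/365 = $4079.1068
Millby City, September 29 – December 31, 2019: 94 days → $164000 × 0.75% × 94/365 = $316.7671
Total = $4395.8740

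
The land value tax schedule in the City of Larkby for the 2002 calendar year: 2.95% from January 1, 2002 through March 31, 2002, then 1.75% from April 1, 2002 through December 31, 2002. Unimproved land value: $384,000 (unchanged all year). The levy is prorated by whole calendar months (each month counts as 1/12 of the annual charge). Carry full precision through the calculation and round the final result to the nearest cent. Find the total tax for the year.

$7,872.00

January 1 – March 31, 2002: 3 months at 2.95% → $384,000 × 2.95% × 3/12 = $2,832.0000
April 1 – December 31, 2002: 9 months at 1.75% → $384,000 × 1.75% × 9/12 = $5,040.0000
Total = $7,872.0000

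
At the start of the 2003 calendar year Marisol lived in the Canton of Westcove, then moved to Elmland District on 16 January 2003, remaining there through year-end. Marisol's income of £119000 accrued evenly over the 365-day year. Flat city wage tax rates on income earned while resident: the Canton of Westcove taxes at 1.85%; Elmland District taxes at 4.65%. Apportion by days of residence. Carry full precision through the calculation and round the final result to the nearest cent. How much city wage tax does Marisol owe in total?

The Canton of Westcove, 1 January – 15 January 2003: 15 days → £119000 × 1.85% × 15/365 = £90.4726
Elmland District, 16 January – 31 December 2003: 350 days → £119000 × 4.65% × 350/365 = £5306.0959
Total = £5396.5685

£5396.57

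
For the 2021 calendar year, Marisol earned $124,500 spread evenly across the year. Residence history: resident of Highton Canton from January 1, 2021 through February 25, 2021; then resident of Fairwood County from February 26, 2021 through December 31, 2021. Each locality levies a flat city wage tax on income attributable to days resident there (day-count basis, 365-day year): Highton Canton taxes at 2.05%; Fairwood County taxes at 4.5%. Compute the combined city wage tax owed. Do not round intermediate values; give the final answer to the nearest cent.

Highton Canton, January 1 – February 25, 2021: 56 days → $124,500 × 2.05% × 56/365 = $391.5781
Fairwood County, February 26 – December 31, 2021: 309 days → $124,500 × 4.5% × 309/365 = $4,742.9384
Total = $5,134.5164

$5,134.52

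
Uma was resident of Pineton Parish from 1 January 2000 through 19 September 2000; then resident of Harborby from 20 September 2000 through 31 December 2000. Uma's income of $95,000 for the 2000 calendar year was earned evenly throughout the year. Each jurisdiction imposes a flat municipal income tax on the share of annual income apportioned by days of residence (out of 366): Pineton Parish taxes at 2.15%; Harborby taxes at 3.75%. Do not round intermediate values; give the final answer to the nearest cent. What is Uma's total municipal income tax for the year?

$2,470.26

Pineton Parish, 1 January – 19 September 2000: 263 days → $95,000 × 2.15% × 263/366 = $1,467.6981
Harborby, 20 September – 31 December 2000: 103 days → $95,000 × 3.75% × 103/366 = $1,002.5615
Total = $2,470.2596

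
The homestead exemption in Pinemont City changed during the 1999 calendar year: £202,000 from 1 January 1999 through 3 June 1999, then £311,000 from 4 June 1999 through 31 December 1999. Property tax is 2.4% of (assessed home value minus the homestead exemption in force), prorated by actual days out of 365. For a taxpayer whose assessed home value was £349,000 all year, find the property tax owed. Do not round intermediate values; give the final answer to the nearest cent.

£2,015.74

1 January – 3 June 1999: 154 days, exemption £202,000 → (£349,000 − £202,000) × 2.4% × 154/365 = £1,488.5260
4 June – 31 December 1999: 211 days, exemption £311,000 → (£349,000 − £311,000) × 2.4% × 211/365 = £527.2110
Total = £2,015.7370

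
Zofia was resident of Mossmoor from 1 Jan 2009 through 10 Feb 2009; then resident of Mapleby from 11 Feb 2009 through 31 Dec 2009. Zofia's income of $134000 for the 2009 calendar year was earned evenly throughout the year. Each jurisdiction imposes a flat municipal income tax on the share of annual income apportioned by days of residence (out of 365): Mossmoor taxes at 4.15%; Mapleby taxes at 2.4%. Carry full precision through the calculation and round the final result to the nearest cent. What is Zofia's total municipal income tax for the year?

Mossmoor, 1 Jan – 10 Feb 2009: 41 days → $134000 × 4.15% × 41/365 = $624.6603
Mapleby, 11 Feb – 31 Dec 2009: 324 days → $134000 × 2.4% × 324/365 = $2854.7507
Total = $3479.4110

$3479.41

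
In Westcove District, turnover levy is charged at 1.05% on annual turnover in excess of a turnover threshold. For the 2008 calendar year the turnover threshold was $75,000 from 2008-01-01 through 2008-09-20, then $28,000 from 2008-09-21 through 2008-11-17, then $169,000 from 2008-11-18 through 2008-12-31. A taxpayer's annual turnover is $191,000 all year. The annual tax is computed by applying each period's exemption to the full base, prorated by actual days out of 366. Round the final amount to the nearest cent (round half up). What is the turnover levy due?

2008-01-01 to 2008-09-20: 264 days, exemption $75,000 → ($191,000 − $75,000) × 1.05% × 264/366 = $878.5574
2008-09-21 to 2008-11-17: 58 days, exemption $28,000 → ($191,000 − $28,000) × 1.05% × 58/366 = $271.2213
2008-11-18 to 2008-12-31: 44 days, exemption $169,000 → ($191,000 − $169,000) × 1.05% × 44/366 = $27.7705
Total = $1,177.5492

$1,177.55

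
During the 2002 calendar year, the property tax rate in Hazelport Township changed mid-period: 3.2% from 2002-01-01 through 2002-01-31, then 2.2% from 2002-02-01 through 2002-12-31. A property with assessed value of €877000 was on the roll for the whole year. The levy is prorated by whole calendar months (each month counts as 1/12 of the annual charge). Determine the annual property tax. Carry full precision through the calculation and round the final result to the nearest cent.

2002-01-01 to 2002-01-31: 1 month at 3.2% → €877000 × 3.2% × 1/12 = €2338.6667
2002-02-01 to 2002-12-31: 11 months at 2.2% → €877000 × 2.2% × 11/12 = €17686.1667
Total = €20024.8333

€20024.83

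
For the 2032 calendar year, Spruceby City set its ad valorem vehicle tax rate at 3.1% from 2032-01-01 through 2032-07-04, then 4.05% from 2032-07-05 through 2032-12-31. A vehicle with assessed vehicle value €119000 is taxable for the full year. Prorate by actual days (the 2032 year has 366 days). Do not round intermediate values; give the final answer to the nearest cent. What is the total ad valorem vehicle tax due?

2032-01-01 to 2032-07-04: 186 days at 3.1% → €119000 × 3.1% × 186/366 = €1874.7377
2032-07-05 to 2032-12-31: 180 days at 4.05% → €119000 × 4.05% × 180/366 = €2370.2459
Total = €4244.9836

€4244.98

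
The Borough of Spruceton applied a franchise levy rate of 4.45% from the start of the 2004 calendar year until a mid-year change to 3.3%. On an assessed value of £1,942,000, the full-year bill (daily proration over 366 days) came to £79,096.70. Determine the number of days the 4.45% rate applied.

Let d = days at the first rate; then 366 − d days at the second rate.
£1,942,000 × [4.45%·d + 3.3%·(366−d)] / 366 = £79,096.70
Solving gives d = 246, so the new rate took effect on 3 September 2004.

246 days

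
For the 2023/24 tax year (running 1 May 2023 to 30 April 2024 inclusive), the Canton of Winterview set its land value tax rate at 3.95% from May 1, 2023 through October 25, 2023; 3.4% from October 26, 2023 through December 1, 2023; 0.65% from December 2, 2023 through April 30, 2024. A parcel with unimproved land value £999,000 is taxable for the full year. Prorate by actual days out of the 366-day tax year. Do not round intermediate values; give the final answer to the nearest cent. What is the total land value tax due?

£25,303.91

May 1 – October 25, 2023: 178 days at 3.95% → £999,000 × 3.95% × 178/366 = £19,191.1721
October 26 – December 1, 2023: 37 days at 3.4% → £999,000 × 3.4% × 37/366 = £3,433.7213
December 2, 2023 – April 30, 2024: 151 days at 0.65% → £999,000 × 0.65% × 151/366 = £2,679.0123
Total = £25,303.9057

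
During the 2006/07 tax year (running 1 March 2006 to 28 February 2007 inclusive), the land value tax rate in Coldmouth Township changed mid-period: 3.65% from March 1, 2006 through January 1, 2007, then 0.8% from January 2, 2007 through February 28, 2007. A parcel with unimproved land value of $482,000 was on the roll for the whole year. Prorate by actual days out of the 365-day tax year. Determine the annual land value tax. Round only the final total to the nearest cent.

$15,410.13

March 1, 2006 – January 1, 2007: 307 days at 3.65% → $482,000 × 3.65% × 307/365 = $14,797.4000
January 2 – February 28, 2007: 58 days at 0.8% → $482,000 × 0.8% × 58/365 = $612.7342
Total = $15,410.1342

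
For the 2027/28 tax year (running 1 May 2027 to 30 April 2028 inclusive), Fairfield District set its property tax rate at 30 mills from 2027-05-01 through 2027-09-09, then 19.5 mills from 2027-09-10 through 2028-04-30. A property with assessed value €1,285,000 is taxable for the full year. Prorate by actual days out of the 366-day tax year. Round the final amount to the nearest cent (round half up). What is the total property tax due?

€29,923.65

2027-05-01 to 2027-09-09: 132 days at 30 mills → €1,285,000 × 3% × 132/366 = €13,903.2787
2027-09-10 to 2028-04-30: 234 days at 19.5 mills → €1,285,000 × 1.95% × 234/366 = €16,020.3689
Total = €29,923.6475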